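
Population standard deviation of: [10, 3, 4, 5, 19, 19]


Mean = 60/6 = 10
  (10-10)²=0
  (3-10)²=49
  (4-10)²=36
  (5-10)²=25
  (19-10)²=81
  (19-10)²=81
Σ(x-μ)² = 272
σ² = 272/6 = 136/3

σ = √(136/3) ≈ 6.7330


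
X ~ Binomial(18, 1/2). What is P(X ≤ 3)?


P(X ≤ 3) = Σ P(X=i) for i=0..3
P(X=0) = 1/262144
P(X=1) = 9/131072
P(X=2) = 153/262144
P(X=3) = 51/16384
Sum = 247/65536

P(X ≤ 3) = 247/65536 ≈ 0.38%


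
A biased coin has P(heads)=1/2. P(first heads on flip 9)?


Geometric: P(X=9) = (1-p)^(k-1)×p = (1/2)^8×1/2 = 1/512

P(X=9) = 1/512 ≈ 0.20%


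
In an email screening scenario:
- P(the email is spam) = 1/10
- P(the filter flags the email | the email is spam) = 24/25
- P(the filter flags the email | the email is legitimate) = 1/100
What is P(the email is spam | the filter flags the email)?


Using Bayes' theorem:
P(A|B) = P(B|A)·P(A) / P(B)

P(the filter flags the email) = 24/25 × 1/10 + 1/100 × 9/10
= 12/125 + 9/1000 = 21/200

P(the email is spam|the filter flags the email) = (12/125) / (21/200) = 32/35

P(the email is spam|the filter flags the email) = 32/35 ≈ 91.43%


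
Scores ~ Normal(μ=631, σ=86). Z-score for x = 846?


z = (x - μ)/σ = (846 - 631)/86 = 2.5

z = 2.5


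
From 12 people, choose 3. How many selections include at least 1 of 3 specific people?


Complement: C(12,3) - C(9,3) = 220 - 84 = 136

136


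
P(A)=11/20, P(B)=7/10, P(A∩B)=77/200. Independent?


P(A)×P(B) = 77/200
P(A∩B) = 77/200
Equal ✓ → Independent

Yes, independent


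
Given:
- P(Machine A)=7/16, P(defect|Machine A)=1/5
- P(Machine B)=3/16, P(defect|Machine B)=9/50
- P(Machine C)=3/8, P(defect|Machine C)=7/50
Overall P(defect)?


P(B) = Σ P(B|Aᵢ)×P(Aᵢ)
  1/5×7/16 = 7/80
  9/50×3/16 = 27/800
  7/50×3/8 = 21/400
Sum = 139/800

P(defect) = 139/800 ≈ 17.38%


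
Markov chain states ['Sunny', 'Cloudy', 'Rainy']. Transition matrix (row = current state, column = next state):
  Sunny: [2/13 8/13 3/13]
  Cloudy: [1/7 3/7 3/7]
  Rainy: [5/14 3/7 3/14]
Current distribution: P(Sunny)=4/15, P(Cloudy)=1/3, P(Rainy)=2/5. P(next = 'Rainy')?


P(next=Rainy) = Σᵢ P(now=i)×P(i→Rainy)
= 4/15×3/13 + 1/3×3/7 + 2/5×3/14
= 4/65 + 1/7 + 3/35 = 132/455

P = 132/455 ≈ 0.2901


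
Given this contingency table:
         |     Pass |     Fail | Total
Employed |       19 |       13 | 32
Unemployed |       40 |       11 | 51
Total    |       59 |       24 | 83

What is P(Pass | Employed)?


P(Pass | Employed) = 19/(19+13) = 19/32

P(Pass|Employed) = 19/32 ≈ 59.38%


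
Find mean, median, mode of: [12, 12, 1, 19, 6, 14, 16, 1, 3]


Sorted: [1, 1, 3, 6, 12, 12, 14, 16, 19]
Mean = 84/9 = 28/3
Median = 12
Freq: {12: 2, 1: 2, 19: 1, 6: 1, 14: 1, 16: 1, 3: 1}
Mode: [1, 12]

Mean=28/3, Median=12, Mode=[1, 12]


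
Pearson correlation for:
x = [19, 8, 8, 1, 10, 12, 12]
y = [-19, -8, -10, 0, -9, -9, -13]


n=7, Σx=70, Σy=-68, Σxy=-859, Σx²=878, Σy²=856
r = (7×(-859) - 70×(-68))/√((7×878 - 70²)(7×856 - (-68)²))
= -1253/√(1246×1368) = -1253/√1704528 ≈ -1253/1305.5757 ≈ -0.9597

r ≈ -0.9597


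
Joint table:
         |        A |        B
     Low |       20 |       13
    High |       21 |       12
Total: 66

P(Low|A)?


P(Low|A) = 20/(20+21) = 20/41

P = 20/41 ≈ 48.78%


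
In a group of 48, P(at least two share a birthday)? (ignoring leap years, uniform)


P(all different) = Π(365-i)/365 for i=0..47
= 0.039402
P(match) = 1 - 0.039402 = 0.960598

P ≈ 0.9606 ≈ 96.06%


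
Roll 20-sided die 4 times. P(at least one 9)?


P(no 9)^4 = (19/20)^4 = 130321/160000
P(≥1) = 1 - 130321/160000 = 29679/160000

P = 29679/160000 ≈ 18.55%


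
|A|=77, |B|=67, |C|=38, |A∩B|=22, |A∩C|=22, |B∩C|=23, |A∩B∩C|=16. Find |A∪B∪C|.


|A∪B∪C| = 77+67+38-22-22-23+16 = 131

|A∪B∪C| = 131


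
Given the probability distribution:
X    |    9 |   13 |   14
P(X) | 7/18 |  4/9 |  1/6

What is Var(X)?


E[X] = 209/18
E[X²] = 2507/18
Var(X) = E[X²] - (E[X])² = 2507/18 - 43681/324 = 1445/324

Var(X) = 1445/324 ≈ 4.4599


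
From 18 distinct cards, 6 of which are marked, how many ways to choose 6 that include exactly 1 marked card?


Choose 1 of the 6 marked cards and 5 of the other 12 cards:
C(6,1)×C(12,5) = 6×792 = 4752

4752


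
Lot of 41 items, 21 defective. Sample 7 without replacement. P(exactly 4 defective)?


Hypergeometric: C(21,4)×C(20,3)/C(41,7)
= 5985×1140/22481940 = 5985/19721

P(X=4) = 5985/19721 ≈ 30.35%


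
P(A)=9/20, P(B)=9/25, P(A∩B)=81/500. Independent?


P(A)×P(B) = 81/500
P(A∩B) = 81/500
Equal ✓ → Independent

Yes, independent


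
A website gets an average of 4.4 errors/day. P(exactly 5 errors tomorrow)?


Poisson(λ=4.4): P(X=5) = e^(-λ)×λ^k/k!
= e^(-4.4) × 4.4^5 / 5!
≈ 0.0122773399 × 1649.16224 / 120 ≈ 0.168728

P(X=5) ≈ 0.168728 ≈ 16.87%


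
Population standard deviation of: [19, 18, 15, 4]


Mean = 56/4 = 14
  (19-14)²=25
  (18-14)²=16
  (15-14)²=1
  (4-14)²=100
Σ(x-μ)² = 142
σ² = 142/4 = 71/2

σ = √(71/2) ≈ 5.9582


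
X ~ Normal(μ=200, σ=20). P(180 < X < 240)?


z₁=(180-200)/20=-1.0, z₂=(240-200)/20=2.0
P = Φ(2.0) - Φ(-1.0) = 0.977250 - 0.158655 = 0.818595 ≈ 0.8186

P(180 < X < 240) ≈ 0.8186


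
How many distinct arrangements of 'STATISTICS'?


Letters: 10, freq: {'S': 3, 'T': 3, 'A': 1, 'I': 2, 'C': 1}
10!/(3!×3!×1!×2!×1!) = 3628800/72 = 50400

50400


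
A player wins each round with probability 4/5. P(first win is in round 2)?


Geometric: P(X=2) = (1-p)^(k-1)×p = (1/5)^1×4/5 = 4/25

P(X=2) = 4/25 ≈ 16.00%


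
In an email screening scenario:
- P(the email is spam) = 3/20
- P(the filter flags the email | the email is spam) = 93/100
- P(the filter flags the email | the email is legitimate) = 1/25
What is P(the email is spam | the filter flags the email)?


Using Bayes' theorem:
P(A|B) = P(B|A)·P(A) / P(B)

P(the filter flags the email) = 93/100 × 3/20 + 1/25 × 17/20
= 279/2000 + 17/500 = 347/2000

P(the email is spam|the filter flags the email) = (279/2000) / (347/2000) = 279/347

P(the email is spam|the filter flags the email) = 279/347 ≈ 80.40%


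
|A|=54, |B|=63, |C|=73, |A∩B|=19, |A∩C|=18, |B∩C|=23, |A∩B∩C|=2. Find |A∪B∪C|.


|A∪B∪C| = 54+63+73-19-18-23+2 = 132

|A∪B∪C| = 132


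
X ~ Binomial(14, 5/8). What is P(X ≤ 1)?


P(X ≤ 1) = Σ P(X=i) for i=0..1
P(X=0) = 4782969/4398046511104
P(X=1) = 55801305/2199023255552
Sum = 116385579/4398046511104

P(X ≤ 1) = 116385579/4398046511104 ≈ 0.00%


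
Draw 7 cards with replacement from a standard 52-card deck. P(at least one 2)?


P(not a 2) = 48/52 = 12/13
P(none in 7 draws) = (12/13)^7 = 35831808/62748517
P(≥1 2) = 1 - 35831808/62748517 = 26916709/62748517

P = 26916709/62748517 ≈ 42.90%


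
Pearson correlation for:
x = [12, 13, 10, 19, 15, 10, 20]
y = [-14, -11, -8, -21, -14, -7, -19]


n=7, Σx=99, Σy=-94, Σxy=-1450, Σx²=1499, Σy²=1428
r = (7×(-1450) - 99×(-94))/√((7×1499 - 99²)(7×1428 - (-94)²))
= -844/√(692×1160) = -844/√802720 ≈ -844/895.9464 ≈ -0.9420

r ≈ -0.9420


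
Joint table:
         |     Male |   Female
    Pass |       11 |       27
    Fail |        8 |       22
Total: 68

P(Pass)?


P(Pass) = (11+27)/68 = 38/68 = 19/34

P(Pass) = 19/34 ≈ 55.88%


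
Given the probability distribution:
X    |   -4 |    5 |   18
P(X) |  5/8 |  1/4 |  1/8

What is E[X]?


E[X] = Σ x·P(X=x)
= (-4)×(5/8) + (5)×(1/4) + (18)×(1/8)
= 1

E[X] = 1


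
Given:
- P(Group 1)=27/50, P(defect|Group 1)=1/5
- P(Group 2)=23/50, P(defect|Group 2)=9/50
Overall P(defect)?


P(B) = Σ P(B|Aᵢ)×P(Aᵢ)
  1/5×27/50 = 27/250
  9/50×23/50 = 207/2500
Sum = 477/2500

P(defect) = 477/2500 ≈ 19.08%


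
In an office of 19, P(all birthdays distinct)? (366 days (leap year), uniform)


P(all different) = Π(366-i)/366 for i=0..18
= (366/366)×(365/366)×...×(348/366)
= 0.621705

P ≈ 0.6217 ≈ 62.17%


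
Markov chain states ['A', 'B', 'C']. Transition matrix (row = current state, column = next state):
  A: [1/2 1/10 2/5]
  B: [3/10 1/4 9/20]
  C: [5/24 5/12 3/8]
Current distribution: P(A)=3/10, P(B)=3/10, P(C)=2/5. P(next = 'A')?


P(next=A) = Σᵢ P(now=i)×P(i→A)
= 3/10×1/2 + 3/10×3/10 + 2/5×5/24
= 3/20 + 9/100 + 1/12 = 97/300

P = 97/300 ≈ 0.3233


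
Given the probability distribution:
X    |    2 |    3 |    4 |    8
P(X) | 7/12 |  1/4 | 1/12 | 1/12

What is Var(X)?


E[X] = 35/12
E[X²] = 45/4
Var(X) = E[X²] - (E[X])² = 45/4 - 1225/144 = 395/144

Var(X) = 395/144 ≈ 2.7431


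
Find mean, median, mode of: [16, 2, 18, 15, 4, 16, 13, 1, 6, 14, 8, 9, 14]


Sorted: [1, 2, 4, 6, 8, 9, 13, 14, 14, 15, 16, 16, 18]
Mean = 136/13
Median = 13
Freq: {16: 2, 2: 1, 18: 1, 15: 1, 4: 1, 13: 1, 1: 1, 6: 1, 14: 2, 8: 1, 9: 1}
Mode: [14, 16]

Mean=136/13, Median=13, Mode=[14, 16]


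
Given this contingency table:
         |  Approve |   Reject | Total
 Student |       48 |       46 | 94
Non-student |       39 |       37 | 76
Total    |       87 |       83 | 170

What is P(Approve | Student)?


P(Approve | Student) = 48/(48+46) = 48/94 = 24/47

P(Approve|Student) = 24/47 ≈ 51.06%


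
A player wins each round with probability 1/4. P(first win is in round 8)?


Geometric: P(X=8) = (1-p)^(k-1)×p = (3/4)^7×1/4 = 2187/65536

P(X=8) = 2187/65536 ≈ 3.34%


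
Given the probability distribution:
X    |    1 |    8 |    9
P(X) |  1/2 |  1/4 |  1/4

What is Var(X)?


E[X] = 19/4
E[X²] = 147/4
Var(X) = E[X²] - (E[X])² = 147/4 - 361/16 = 227/16

Var(X) = 227/16 ≈ 14.1875


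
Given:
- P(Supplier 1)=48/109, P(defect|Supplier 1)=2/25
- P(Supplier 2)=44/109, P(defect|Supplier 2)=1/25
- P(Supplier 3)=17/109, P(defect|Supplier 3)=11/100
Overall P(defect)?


P(B) = Σ P(B|Aᵢ)×P(Aᵢ)
  2/25×48/109 = 96/2725
  1/25×44/109 = 44/2725
  11/100×17/109 = 187/10900
Sum = 747/10900

P(defect) = 747/10900 ≈ 6.85%


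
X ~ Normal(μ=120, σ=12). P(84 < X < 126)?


z₁=(84-120)/12=-3.0, z₂=(126-120)/12=0.5
P = Φ(0.5) - Φ(-3.0) = 0.691462 - 0.001350 = 0.690112 ≈ 0.6901

P(84 < X < 126) ≈ 0.6901


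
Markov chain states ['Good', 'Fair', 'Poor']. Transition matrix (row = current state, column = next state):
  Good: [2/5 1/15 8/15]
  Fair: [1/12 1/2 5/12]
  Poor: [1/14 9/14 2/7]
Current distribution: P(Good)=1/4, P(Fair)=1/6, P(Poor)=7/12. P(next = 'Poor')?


P(next=Poor) = Σᵢ P(now=i)×P(i→Poor)
= 1/4×8/15 + 1/6×5/12 + 7/12×2/7
= 2/15 + 5/72 + 1/6 = 133/360

P = 133/360 ≈ 0.3694


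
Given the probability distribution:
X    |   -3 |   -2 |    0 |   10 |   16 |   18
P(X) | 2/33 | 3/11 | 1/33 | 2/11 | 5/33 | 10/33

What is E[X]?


E[X] = Σ x·P(X=x)
= (-3)×(2/33) + (-2)×(3/11) + (0)×(1/33) + (10)×(2/11) + (16)×(5/33) + (18)×(10/33)
= 296/33

E[X] = 296/33


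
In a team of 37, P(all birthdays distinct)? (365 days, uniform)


P(all different) = Π(365-i)/365 for i=0..36
= (365/365)×(364/365)×...×(329/365)
= 0.151266

P ≈ 0.1513 ≈ 15.13%


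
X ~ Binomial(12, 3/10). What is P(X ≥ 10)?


P(X ≥ 10) = Σ P(X=i) for i=10..12
P(X=10) = 95482233/500000000000
P(X=11) = 3720087/250000000000
P(X=12) = 531441/1000000000000
Sum = 41275251/200000000000

P(X ≥ 10) = 41275251/200000000000 ≈ 0.02%


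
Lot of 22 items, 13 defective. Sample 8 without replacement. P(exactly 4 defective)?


Hypergeometric: C(13,4)×C(9,4)/C(22,8)
= 715×126/319770 = 91/323

P(X=4) = 91/323 ≈ 28.17%


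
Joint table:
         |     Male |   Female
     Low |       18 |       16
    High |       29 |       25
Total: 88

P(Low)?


P(Low) = (18+16)/88 = 34/88 = 17/44

P(Low) = 17/44 ≈ 38.64%


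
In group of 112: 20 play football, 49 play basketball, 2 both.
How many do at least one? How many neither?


|A∪B| = 20+49-2 = 67
Neither = 112-67 = 45

At least one: 67; Neither: 45


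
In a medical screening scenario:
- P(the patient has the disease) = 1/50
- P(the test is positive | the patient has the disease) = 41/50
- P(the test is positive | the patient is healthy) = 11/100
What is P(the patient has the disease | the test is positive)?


Using Bayes' theorem:
P(A|B) = P(B|A)·P(A) / P(B)

P(the test is positive) = 41/50 × 1/50 + 11/100 × 49/50
= 41/2500 + 539/5000 = 621/5000

P(the patient has the disease|the test is positive) = (41/2500) / (621/5000) = 82/621

P(the patient has the disease|the test is positive) = 82/621 ≈ 13.20%


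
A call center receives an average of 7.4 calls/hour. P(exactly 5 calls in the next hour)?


Poisson(λ=7.4): P(X=5) = e^(-λ)×λ^k/k!
= e^(-7.4) × 7.4^5 / 5!
≈ 0.0006112527611 × 22190.06624 / 120 ≈ 0.113031

P(X=5) ≈ 0.113031 ≈ 11.30%


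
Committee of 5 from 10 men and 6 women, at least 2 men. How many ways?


Count by #men:
  2M,3W: C(10,2)×C(6,3)=900
  3M,2W: C(10,3)×C(6,2)=1800
  4M,1W: C(10,4)×C(6,1)=1260
  5M,0W: C(10,5)×C(6,0)=252
Total = 4212

4212


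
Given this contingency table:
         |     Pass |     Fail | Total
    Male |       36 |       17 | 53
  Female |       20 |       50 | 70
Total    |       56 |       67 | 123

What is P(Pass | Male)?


P(Pass | Male) = 36/(36+17) = 36/53

P(Pass|Male) = 36/53 ≈ 67.92%


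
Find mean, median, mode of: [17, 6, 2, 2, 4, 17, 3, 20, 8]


Sorted: [2, 2, 3, 4, 6, 8, 17, 17, 20]
Mean = 79/9
Median = 6
Freq: {17: 2, 6: 1, 2: 2, 4: 1, 3: 1, 20: 1, 8: 1}
Mode: [2, 17]

Mean=79/9, Median=6, Mode=[2, 17]


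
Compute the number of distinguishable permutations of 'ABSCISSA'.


Letters: 8, freq: {'A': 2, 'B': 1, 'S': 3, 'C': 1, 'I': 1}
8!/(2!×1!×3!×1!×1!) = 40320/12 = 3360

3360


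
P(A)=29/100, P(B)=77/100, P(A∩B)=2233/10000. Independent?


P(A)×P(B) = 2233/10000
P(A∩B) = 2233/10000
Equal ✓ → Independent

Yes, independent


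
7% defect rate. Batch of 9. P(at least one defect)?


P(all good) = (93/100)^9 = 520411082988487293/1000000000000000000
P(≥1 defect) = 479588917011512707/1000000000000000000

P = 479588917011512707/1000000000000000000 ≈ 47.96%


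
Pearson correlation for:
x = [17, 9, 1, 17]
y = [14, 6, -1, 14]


n=4, Σx=44, Σy=33, Σxy=529, Σx²=660, Σy²=429
r = (4×529 - 44×33)/√((4×660 - 44²)(4×429 - 33²))
= 664/√(704×627) = 664/√441408 ≈ 664/664.3854 ≈ 0.9994

r ≈ 0.9994


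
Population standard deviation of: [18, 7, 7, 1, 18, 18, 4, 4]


Mean = 77/8
  (18-77/8)²=4489/64
  (7-77/8)²=441/64
  (7-77/8)²=441/64
  (1-77/8)²=4761/64
  (18-77/8)²=4489/64
  (18-77/8)²=4489/64
  (4-77/8)²=2025/64
  (4-77/8)²=2025/64
Σ(x-μ)² = 2895/8
σ² = (2895/8)/8 = 2895/64

σ = √(2895/64) ≈ 6.7257


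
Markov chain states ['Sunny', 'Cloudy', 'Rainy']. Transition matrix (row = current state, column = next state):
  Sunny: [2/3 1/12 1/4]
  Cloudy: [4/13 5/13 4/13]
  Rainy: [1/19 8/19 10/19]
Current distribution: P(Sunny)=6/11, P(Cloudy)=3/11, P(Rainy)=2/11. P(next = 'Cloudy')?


P(next=Cloudy) = Σᵢ P(now=i)×P(i→Cloudy)
= 6/11×1/12 + 3/11×5/13 + 2/11×8/19
= 1/22 + 15/143 + 16/209 = 1233/5434

P = 1233/5434 ≈ 0.2269


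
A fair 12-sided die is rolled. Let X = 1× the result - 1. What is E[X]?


E[die] = (1+12)/2 = 13/2
E[X] = 1×13/2 - 1 = 11/2

E[X] = 11/2


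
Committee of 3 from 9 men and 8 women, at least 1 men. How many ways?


Count by #men:
  1M,2W: C(9,1)×C(8,2)=252
  2M,1W: C(9,2)×C(8,1)=288
  3M,0W: C(9,3)×C(8,0)=84
Total = 624

624


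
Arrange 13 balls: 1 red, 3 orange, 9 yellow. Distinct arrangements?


13!/(1!×3!×9!) = 2860

2860


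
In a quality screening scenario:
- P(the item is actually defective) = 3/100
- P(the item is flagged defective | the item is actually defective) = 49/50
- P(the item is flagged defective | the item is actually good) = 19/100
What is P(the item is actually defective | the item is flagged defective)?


Using Bayes' theorem:
P(A|B) = P(B|A)·P(A) / P(B)

P(the item is flagged defective) = 49/50 × 3/100 + 19/100 × 97/100
= 147/5000 + 1843/10000 = 2137/10000

P(the item is actually defective|the item is flagged defective) = (147/5000) / (2137/10000) = 294/2137

P(the item is actually defective|the item is flagged defective) = 294/2137 ≈ 13.76%


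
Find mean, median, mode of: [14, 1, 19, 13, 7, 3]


Sorted: [1, 3, 7, 13, 14, 19]
Mean = 57/6 = 19/2
Median = 10
Freq: {14: 1, 1: 1, 19: 1, 13: 1, 7: 1, 3: 1}
Mode: No mode

Mean=19/2, Median=10, Mode=No mode


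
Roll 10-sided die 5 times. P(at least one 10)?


P(no 10)^5 = (9/10)^5 = 59049/100000
P(≥1) = 1 - 59049/100000 = 40951/100000

P = 40951/100000 ≈ 40.95%


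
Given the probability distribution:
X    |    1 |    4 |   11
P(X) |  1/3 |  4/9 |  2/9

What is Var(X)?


E[X] = 41/9
E[X²] = 103/3
Var(X) = E[X²] - (E[X])² = 103/3 - 1681/81 = 1100/81

Var(X) = 1100/81 ≈ 13.5802


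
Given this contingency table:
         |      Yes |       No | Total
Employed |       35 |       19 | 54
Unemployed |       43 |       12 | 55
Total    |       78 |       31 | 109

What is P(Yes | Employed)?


P(Yes | Employed) = 35/(35+19) = 35/54

P(Yes|Employed) = 35/54 ≈ 64.81%


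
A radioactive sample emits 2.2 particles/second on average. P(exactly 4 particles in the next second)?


Poisson(λ=2.2): P(X=4) = e^(-λ)×λ^k/k!
= e^(-2.2) × 2.2^4 / 4!
≈ 0.1108031584 × 23.4256 / 24 ≈ 0.108151

P(X=4) ≈ 0.108151 ≈ 10.82%


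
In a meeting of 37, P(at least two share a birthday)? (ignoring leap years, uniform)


P(all different) = Π(365-i)/365 for i=0..36
= 0.151266
P(match) = 1 - 0.151266 = 0.848734

P ≈ 0.8487 ≈ 84.87%


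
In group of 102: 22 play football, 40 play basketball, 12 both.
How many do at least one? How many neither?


|A∪B| = 22+40-12 = 50
Neither = 102-50 = 52

At least one: 50; Neither: 52


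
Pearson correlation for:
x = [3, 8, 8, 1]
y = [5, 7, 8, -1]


n=4, Σx=20, Σy=19, Σxy=134, Σx²=138, Σy²=139
r = (4×134 - 20×19)/√((4×138 - 20²)(4×139 - 19²))
= 156/√(152×195) = 156/√29640 ≈ 156/172.1627 ≈ 0.9061

r ≈ 0.9061


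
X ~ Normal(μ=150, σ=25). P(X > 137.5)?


z = (137.5-150)/25 = -0.5
P(X > 137.5) = 1 - P(Z ≤ -0.5) = 1 - 0.3085 = 0.6915

P(X > 137.5) ≈ 0.6915


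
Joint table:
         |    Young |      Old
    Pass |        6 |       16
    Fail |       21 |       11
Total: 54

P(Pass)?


P(Pass) = (6+16)/54 = 22/54 = 11/27

P(Pass) = 11/27 ≈ 40.74%


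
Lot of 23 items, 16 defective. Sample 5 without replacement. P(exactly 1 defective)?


Hypergeometric: C(16,1)×C(7,4)/C(23,5)
= 16×35/33649 = 80/4807

P(X=1) = 80/4807 ≈ 1.66%


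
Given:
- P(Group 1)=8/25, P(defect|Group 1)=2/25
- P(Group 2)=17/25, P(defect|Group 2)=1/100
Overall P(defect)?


P(B) = Σ P(B|Aᵢ)×P(Aᵢ)
  2/25×8/25 = 16/625
  1/100×17/25 = 17/2500
Sum = 81/2500

P(defect) = 81/2500 ≈ 3.24%


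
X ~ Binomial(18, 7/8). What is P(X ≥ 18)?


P(X ≥ 18) = Σ P(X=i) for i=18..18
P(X=18) = 1628413597910449/18014398509481984
Sum = 1628413597910449/18014398509481984

P(X ≥ 18) = 1628413597910449/18014398509481984 ≈ 9.04%


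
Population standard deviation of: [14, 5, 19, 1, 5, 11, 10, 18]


Mean = 83/8
  (14-83/8)²=841/64
  (5-83/8)²=1849/64
  (19-83/8)²=4761/64
  (1-83/8)²=5625/64
  (5-83/8)²=1849/64
  (11-83/8)²=25/64
  (10-83/8)²=9/64
  (18-83/8)²=3721/64
Σ(x-μ)² = 2335/8
σ² = (2335/8)/8 = 2335/64

σ = √(2335/64) ≈ 6.0402


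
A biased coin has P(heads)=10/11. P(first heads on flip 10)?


Geometric: P(X=10) = (1-p)^(k-1)×p = (1/11)^9×10/11 = 10/25937424601

P(X=10) = 10/25937424601 ≈ 0.00%


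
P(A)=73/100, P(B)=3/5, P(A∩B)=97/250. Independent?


P(A)×P(B) = 219/500
P(A∩B) = 97/250
Not equal → NOT independent

No, not independent


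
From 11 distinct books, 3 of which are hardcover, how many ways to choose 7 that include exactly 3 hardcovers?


Choose 3 of the 3 hardcovers and 4 of the other 8 books:
C(3,3)×C(8,4) = 1×70 = 70

70


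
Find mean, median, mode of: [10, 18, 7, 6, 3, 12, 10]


Sorted: [3, 6, 7, 10, 10, 12, 18]
Mean = 66/7
Median = 10
Freq: {10: 2, 18: 1, 7: 1, 6: 1, 3: 1, 12: 1}
Mode: [10]

Mean=66/7, Median=10, Mode=10


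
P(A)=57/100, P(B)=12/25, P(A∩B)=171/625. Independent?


P(A)×P(B) = 171/625
P(A∩B) = 171/625
Equal ✓ → Independent

Yes, independent


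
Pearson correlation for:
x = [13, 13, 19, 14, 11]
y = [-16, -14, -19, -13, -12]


n=5, Σx=70, Σy=-74, Σxy=-1065, Σx²=1016, Σy²=1126
r = (5×(-1065) - 70×(-74))/√((5×1016 - 70²)(5×1126 - (-74)²))
= -145/√(180×154) = -145/√27720 ≈ -145/166.4932 ≈ -0.8709

r ≈ -0.8709


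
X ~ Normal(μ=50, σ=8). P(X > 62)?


z = (62-50)/8 = 1.5
P(X > 62) = 1 - P(Z ≤ 1.5) = 1 - 0.9332 = 0.0668

P(X > 62) ≈ 0.0668


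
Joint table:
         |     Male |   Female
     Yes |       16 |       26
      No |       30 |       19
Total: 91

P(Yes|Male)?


P(Yes|Male) = 16/(16+30) = 16/46 = 8/23

P = 8/23 ≈ 34.78%


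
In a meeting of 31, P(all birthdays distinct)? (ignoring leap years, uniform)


P(all different) = Π(365-i)/365 for i=0..30
= (365/365)×(364/365)×...×(335/365)
= 0.269545

P ≈ 0.2695 ≈ 26.95%


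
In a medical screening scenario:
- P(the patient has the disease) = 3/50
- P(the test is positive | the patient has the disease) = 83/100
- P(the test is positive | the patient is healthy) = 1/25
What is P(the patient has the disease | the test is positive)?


Using Bayes' theorem:
P(A|B) = P(B|A)·P(A) / P(B)

P(the test is positive) = 83/100 × 3/50 + 1/25 × 47/50
= 249/5000 + 47/1250 = 437/5000

P(the patient has the disease|the test is positive) = (249/5000) / (437/5000) = 249/437

P(the patient has the disease|the test is positive) = 249/437 ≈ 56.98%


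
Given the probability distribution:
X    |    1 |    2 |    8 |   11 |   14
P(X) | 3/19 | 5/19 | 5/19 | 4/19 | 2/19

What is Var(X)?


E[X] = 125/19
E[X²] = 1219/19
Var(X) = E[X²] - (E[X])² = 1219/19 - 15625/361 = 7536/361

Var(X) = 7536/361 ≈ 20.8753


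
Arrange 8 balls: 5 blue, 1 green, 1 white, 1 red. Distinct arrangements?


8!/(5!×1!×1!×1!) = 336

336


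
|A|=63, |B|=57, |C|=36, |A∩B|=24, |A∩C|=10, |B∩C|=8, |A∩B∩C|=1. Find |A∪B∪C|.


|A∪B∪C| = 63+57+36-24-10-8+1 = 115

|A∪B∪C| = 115


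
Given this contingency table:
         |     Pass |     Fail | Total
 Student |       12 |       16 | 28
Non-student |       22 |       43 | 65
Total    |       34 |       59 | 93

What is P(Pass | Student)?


P(Pass | Student) = 12/(12+16) = 12/28 = 3/7

P(Pass|Student) = 3/7 ≈ 42.86%


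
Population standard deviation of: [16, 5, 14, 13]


Mean = 48/4 = 12
  (16-12)²=16
  (5-12)²=49
  (14-12)²=4
  (13-12)²=1
Σ(x-μ)² = 70
σ² = 70/4 = 35/2

σ = √(35/2) ≈ 4.1833


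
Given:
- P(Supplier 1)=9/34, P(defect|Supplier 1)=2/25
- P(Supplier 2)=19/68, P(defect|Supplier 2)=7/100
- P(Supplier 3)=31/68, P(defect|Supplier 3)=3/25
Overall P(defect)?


P(B) = Σ P(B|Aᵢ)×P(Aᵢ)
  2/25×9/34 = 9/425
  7/100×19/68 = 133/6800
  3/25×31/68 = 93/1700
Sum = 649/6800

P(defect) = 649/6800 ≈ 9.54%


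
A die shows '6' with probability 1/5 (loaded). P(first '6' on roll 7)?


Geometric: P(X=7) = (1-p)^(k-1)×p = (4/5)^6×1/5 = 4096/78125

P(X=7) = 4096/78125 ≈ 5.24%


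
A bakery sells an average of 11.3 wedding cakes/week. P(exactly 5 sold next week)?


Poisson(λ=11.3): P(X=5) = e^(-λ)×λ^k/k!
= e^(-11.3) × 11.3^5 / 5!
≈ 1.237292426e-05 × 184243.51793 / 120 ≈ 0.018997

P(X=5) ≈ 0.018997 ≈ 1.90%


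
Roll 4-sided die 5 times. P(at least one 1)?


P(no 1)^5 = (3/4)^5 = 243/1024
P(≥1) = 1 - 243/1024 = 781/1024

P = 781/1024 ≈ 76.27%


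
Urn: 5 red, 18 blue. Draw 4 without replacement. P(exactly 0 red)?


Hypergeometric: C(5,0)×C(18,4)/C(23,4)
= 1×3060/8855 = 612/1771

P(X=0) = 612/1771 ≈ 34.56%


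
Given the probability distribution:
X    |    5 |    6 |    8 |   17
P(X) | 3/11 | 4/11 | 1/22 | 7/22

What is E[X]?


E[X] = Σ x·P(X=x)
= (5)×(3/11) + (6)×(4/11) + (8)×(1/22) + (17)×(7/22)
= 205/22

E[X] = 205/22


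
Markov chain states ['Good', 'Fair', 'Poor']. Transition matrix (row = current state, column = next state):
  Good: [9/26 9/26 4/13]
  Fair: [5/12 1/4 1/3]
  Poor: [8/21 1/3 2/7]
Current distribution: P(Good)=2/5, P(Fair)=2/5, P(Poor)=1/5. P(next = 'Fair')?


P(next=Fair) = Σᵢ P(now=i)×P(i→Fair)
= 2/5×9/26 + 2/5×1/4 + 1/5×1/3
= 9/65 + 1/10 + 1/15 = 119/390

P = 119/390 ≈ 0.3051


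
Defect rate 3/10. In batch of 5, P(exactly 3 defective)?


Binomial: P(X=3) = C(5,3)×p^3×(1-p)^2
= 10 × 27/1000 × 49/100 = 1323/10000

P(X=3) = 1323/10000 ≈ 13.23%


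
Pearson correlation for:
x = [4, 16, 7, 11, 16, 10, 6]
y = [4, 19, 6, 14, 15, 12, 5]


n=7, Σx=70, Σy=75, Σxy=906, Σx²=834, Σy²=1003
r = (7×906 - 70×75)/√((7×834 - 70²)(7×1003 - 75²))
= 1092/√(938×1396) = 1092/√1309448 ≈ 1092/1144.3111 ≈ 0.9543

r ≈ 0.9543


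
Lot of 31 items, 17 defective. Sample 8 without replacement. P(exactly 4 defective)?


Hypergeometric: C(17,4)×C(14,4)/C(31,8)
= 2380×1001/7888725 = 36652/121365

P(X=4) = 36652/121365 ≈ 30.20%


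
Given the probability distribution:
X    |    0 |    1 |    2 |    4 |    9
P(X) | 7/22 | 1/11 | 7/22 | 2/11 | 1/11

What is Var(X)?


E[X] = 25/11
E[X²] = 128/11
Var(X) = E[X²] - (E[X])² = 128/11 - 625/121 = 783/121

Var(X) = 783/121 ≈ 6.4711


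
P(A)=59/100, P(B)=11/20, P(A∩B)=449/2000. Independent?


P(A)×P(B) = 649/2000
P(A∩B) = 449/2000
Not equal → NOT independent

No, not independent


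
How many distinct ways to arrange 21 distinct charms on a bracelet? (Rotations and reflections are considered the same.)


Free circular arrangements: rotations and reflections both identified.
(n-1)!/2 = 20!/2 = 2432902008176640000/2 = 1216451004088320000

1216451004088320000


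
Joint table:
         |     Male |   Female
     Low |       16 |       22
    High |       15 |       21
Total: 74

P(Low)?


P(Low) = (16+22)/74 = 38/74 = 19/37

P(Low) = 19/37 ≈ 51.35%


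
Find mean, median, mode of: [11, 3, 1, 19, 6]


Sorted: [1, 3, 6, 11, 19]
Mean = 40/5 = 8
Median = 6
Freq: {11: 1, 3: 1, 1: 1, 19: 1, 6: 1}
Mode: No mode

Mean=8, Median=6, Mode=No mode


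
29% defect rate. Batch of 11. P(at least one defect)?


P(all good) = (71/100)^11 = 231122292121701565271/10000000000000000000000
P(≥1 defect) = 9768877707878298434729/10000000000000000000000

P = 9768877707878298434729/10000000000000000000000 ≈ 97.69%


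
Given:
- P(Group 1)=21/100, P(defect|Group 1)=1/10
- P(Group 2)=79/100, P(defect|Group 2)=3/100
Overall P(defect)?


P(B) = Σ P(B|Aᵢ)×P(Aᵢ)
  1/10×21/100 = 21/1000
  3/100×79/100 = 237/10000
Sum = 447/10000

P(defect) = 447/10000 ≈ 4.47%


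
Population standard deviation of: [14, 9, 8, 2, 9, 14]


Mean = 56/6 = 28/3
  (14-28/3)²=196/9
  (9-28/3)²=1/9
  (8-28/3)²=16/9
  (2-28/3)²=484/9
  (9-28/3)²=1/9
  (14-28/3)²=196/9
Σ(x-μ)² = 298/3
σ² = (298/3)/6 = 149/9

σ = √(149/9) ≈ 4.0689


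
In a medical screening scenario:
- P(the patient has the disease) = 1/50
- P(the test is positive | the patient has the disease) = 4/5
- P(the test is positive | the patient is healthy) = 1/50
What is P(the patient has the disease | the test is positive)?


Using Bayes' theorem:
P(A|B) = P(B|A)·P(A) / P(B)

P(the test is positive) = 4/5 × 1/50 + 1/50 × 49/50
= 2/125 + 49/2500 = 89/2500

P(the patient has the disease|the test is positive) = (2/125) / (89/2500) = 40/89

P(the patient has the disease|the test is positive) = 40/89 ≈ 44.94%


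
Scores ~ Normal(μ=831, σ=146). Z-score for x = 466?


z = (x - μ)/σ = (466 - 831)/146 = -2.5

z = -2.5


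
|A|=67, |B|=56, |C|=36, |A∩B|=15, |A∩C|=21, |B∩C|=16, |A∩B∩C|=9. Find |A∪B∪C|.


|A∪B∪C| = 67+56+36-15-21-16+9 = 116

|A∪B∪C| = 116


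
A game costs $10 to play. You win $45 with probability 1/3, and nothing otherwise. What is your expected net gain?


E[gain] = (45-10)×1/3 + (-10)×2/3
= 35/3 - 20/3 = 5

Expected net gain = $5 ≈ $5.00


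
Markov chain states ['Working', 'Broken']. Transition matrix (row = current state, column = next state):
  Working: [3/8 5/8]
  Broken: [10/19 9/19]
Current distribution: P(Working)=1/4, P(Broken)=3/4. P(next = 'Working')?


P(next=Working) = Σᵢ P(now=i)×P(i→Working)
= 1/4×3/8 + 3/4×10/19
= 3/32 + 15/38 = 297/608

P = 297/608 ≈ 0.4885


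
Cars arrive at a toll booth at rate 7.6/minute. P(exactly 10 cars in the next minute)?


Poisson(λ=7.6): P(X=10) = e^(-λ)×λ^k/k!
= e^(-7.6) × 7.6^10 / 10!
≈ 0.0005004514334 × 642888893.234 / 3628800 ≈ 0.088661

P(X=10) ≈ 0.088661 ≈ 8.87%


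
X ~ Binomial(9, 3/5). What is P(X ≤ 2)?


P(X ≤ 2) = Σ P(X=i) for i=0..2
P(X=0) = 512/1953125
P(X=1) = 6912/1953125
P(X=2) = 41472/1953125
Sum = 48896/1953125

P(X ≤ 2) = 48896/1953125 ≈ 2.50%


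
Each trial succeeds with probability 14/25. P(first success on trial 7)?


Geometric: P(X=7) = (1-p)^(k-1)×p = (11/25)^6×14/25 = 24801854/6103515625

P(X=7) = 24801854/6103515625 ≈ 0.41%


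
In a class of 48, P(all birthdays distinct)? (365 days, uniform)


P(all different) = Π(365-i)/365 for i=0..47
= (365/365)×(364/365)×...×(318/365)
= 0.039402

P ≈ 0.0394 ≈ 3.94%


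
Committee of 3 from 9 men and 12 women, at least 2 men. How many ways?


Count by #men:
  2M,1W: C(9,2)×C(12,1)=432
  3M,0W: C(9,3)×C(12,0)=84
Total = 516

516


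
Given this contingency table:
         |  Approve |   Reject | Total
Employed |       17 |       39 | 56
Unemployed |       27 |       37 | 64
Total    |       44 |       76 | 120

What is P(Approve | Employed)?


P(Approve | Employed) = 17/(17+39) = 17/56

P(Approve|Employed) = 17/56 ≈ 30.36%


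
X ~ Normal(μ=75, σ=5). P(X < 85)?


z = (85-75)/5 = 2.0
P(Z < 2.0) = 0.9772

P(X < 85) ≈ 0.9772


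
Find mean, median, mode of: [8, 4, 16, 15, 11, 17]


Sorted: [4, 8, 11, 15, 16, 17]
Mean = 71/6
Median = 13
Freq: {8: 1, 4: 1, 16: 1, 15: 1, 11: 1, 17: 1}
Mode: No mode

Mean=71/6, Median=13, Mode=No mode


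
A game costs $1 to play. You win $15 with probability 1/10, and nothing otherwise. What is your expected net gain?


E[gain] = (15-1)×1/10 + (-1)×9/10
= 7/5 - 9/10 = 1/2

Expected net gain = $1/2 ≈ $0.50


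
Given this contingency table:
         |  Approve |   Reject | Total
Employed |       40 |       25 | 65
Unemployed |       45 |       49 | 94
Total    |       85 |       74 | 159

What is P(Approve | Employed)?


P(Approve | Employed) = 40/(40+25) = 40/65 = 8/13

P(Approve|Employed) = 8/13 ≈ 61.54%


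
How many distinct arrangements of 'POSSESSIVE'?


Letters: 10, freq: {'P': 1, 'O': 1, 'S': 4, 'E': 2, 'I': 1, 'V': 1}
10!/(1!×1!×4!×2!×1!×1!) = 3628800/48 = 75600

75600


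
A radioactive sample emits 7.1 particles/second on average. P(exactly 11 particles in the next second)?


Poisson(λ=7.1): P(X=11) = e^(-λ)×λ^k/k!
= e^(-7.1) × 7.1^11 / 11!
≈ 0.0008251049233 × 2311222921.22 / 39916800 ≈ 0.047774

P(X=11) ≈ 0.047774 ≈ 4.78%


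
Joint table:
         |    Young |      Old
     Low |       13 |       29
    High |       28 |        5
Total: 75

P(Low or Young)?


P(Low∨Young) = P(Low) + P(Young) - P(Low∧Young)
= (42 + 41 - 13)/75 = 70/75 = 14/15

P = 14/15 ≈ 93.33%


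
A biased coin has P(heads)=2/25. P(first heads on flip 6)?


Geometric: P(X=6) = (1-p)^(k-1)×p = (23/25)^5×2/25 = 12872686/244140625

P(X=6) = 12872686/244140625 ≈ 5.27%


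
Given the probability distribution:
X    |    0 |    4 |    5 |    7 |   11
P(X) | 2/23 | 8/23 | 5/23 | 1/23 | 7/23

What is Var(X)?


E[X] = 141/23
E[X²] = 1149/23
Var(X) = E[X²] - (E[X])² = 1149/23 - 19881/529 = 6546/529

Var(X) = 6546/529 ≈ 12.3743


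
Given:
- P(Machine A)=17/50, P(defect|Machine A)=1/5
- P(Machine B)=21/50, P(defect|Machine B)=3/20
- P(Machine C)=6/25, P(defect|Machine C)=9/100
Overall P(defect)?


P(B) = Σ P(B|Aᵢ)×P(Aᵢ)
  1/5×17/50 = 17/250
  3/20×21/50 = 63/1000
  9/100×6/25 = 27/1250
Sum = 763/5000

P(defect) = 763/5000 ≈ 15.26%


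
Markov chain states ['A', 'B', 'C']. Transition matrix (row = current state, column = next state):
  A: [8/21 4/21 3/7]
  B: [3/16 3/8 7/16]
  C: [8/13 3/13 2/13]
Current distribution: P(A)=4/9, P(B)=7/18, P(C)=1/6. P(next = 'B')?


P(next=B) = Σᵢ P(now=i)×P(i→B)
= 4/9×4/21 + 7/18×3/8 + 1/6×3/13
= 16/189 + 7/48 + 1/26 = 10573/39312

P = 10573/39312 ≈ 0.2690


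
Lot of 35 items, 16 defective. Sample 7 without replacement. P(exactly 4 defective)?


Hypergeometric: C(16,4)×C(19,3)/C(35,7)
= 1820×969/6724520 = 5187/19778

P(X=4) = 5187/19778 ≈ 26.23%


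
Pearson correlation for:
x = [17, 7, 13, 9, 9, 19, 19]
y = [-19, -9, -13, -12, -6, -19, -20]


n=7, Σx=93, Σy=-98, Σxy=-1458, Σx²=1391, Σy²=1552
r = (7×(-1458) - 93×(-98))/√((7×1391 - 93²)(7×1552 - (-98)²))
= -1092/√(1088×1260) = -1092/√1370880 ≈ -1092/1170.8458 ≈ -0.9327

r ≈ -0.9327


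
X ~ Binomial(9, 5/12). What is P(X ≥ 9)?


P(X ≥ 9) = Σ P(X=i) for i=9..9
P(X=9) = 1953125/5159780352
Sum = 1953125/5159780352

P(X ≥ 9) = 1953125/5159780352 ≈ 0.04%


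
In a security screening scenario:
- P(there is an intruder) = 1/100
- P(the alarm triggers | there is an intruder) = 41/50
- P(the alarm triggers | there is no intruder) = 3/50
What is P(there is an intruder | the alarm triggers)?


Using Bayes' theorem:
P(A|B) = P(B|A)·P(A) / P(B)

P(the alarm triggers) = 41/50 × 1/100 + 3/50 × 99/100
= 41/5000 + 297/5000 = 169/2500

P(there is an intruder|the alarm triggers) = (41/5000) / (169/2500) = 41/338

P(there is an intruder|the alarm triggers) = 41/338 ≈ 12.13%


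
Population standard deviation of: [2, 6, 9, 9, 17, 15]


Mean = 58/6 = 29/3
  (2-29/3)²=529/9
  (6-29/3)²=121/9
  (9-29/3)²=4/9
  (9-29/3)²=4/9
  (17-29/3)²=484/9
  (15-29/3)²=256/9
Σ(x-μ)² = 466/3
σ² = (466/3)/6 = 233/9

σ = √(233/9) ≈ 5.0881


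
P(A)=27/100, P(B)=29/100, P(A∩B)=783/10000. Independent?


P(A)×P(B) = 783/10000
P(A∩B) = 783/10000
Equal ✓ → Independent

Yes, independent


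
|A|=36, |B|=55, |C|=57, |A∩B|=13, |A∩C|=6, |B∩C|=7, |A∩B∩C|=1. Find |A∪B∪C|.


|A∪B∪C| = 36+55+57-13-6-7+1 = 123

|A∪B∪C| = 123


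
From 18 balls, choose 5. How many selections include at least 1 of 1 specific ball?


Complement: C(18,5) - C(17,5) = 8568 - 6188 = 2380

2380


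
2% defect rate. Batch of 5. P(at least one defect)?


P(all good) = (49/50)^5 = 282475249/312500000
P(≥1 defect) = 30024751/312500000

P = 30024751/312500000 ≈ 9.61%


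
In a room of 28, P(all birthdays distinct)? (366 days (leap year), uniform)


P(all different) = Π(366-i)/366 for i=0..27
= (366/366)×(365/366)×...×(339/366)
= 0.346570

P ≈ 0.3466 ≈ 34.66%


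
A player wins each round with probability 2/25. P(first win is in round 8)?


Geometric: P(X=8) = (1-p)^(k-1)×p = (23/25)^7×2/25 = 6809650894/152587890625

P(X=8) = 6809650894/152587890625 ≈ 4.46%


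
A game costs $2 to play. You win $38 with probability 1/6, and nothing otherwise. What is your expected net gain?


E[gain] = (38-2)×1/6 + (-2)×5/6
= 6 - 5/3 = 13/3

Expected net gain = $13/3 ≈ $4.33


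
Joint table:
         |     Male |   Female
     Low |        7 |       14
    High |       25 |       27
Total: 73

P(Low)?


P(Low) = (7+14)/73 = 21/73

P(Low) = 21/73 ≈ 28.77%


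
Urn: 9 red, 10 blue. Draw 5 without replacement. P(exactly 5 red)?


Hypergeometric: C(9,5)×C(10,0)/C(19,5)
= 126×1/11628 = 7/646

P(X=5) = 7/646 ≈ 1.08%


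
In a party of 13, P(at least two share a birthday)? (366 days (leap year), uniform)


P(all different) = Π(366-i)/366 for i=0..12
= 0.806071
P(match) = 1 - 0.806071 = 0.193929

P ≈ 0.1939 ≈ 19.39%


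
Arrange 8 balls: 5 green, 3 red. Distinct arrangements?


8!/(5!×3!) = 56

56


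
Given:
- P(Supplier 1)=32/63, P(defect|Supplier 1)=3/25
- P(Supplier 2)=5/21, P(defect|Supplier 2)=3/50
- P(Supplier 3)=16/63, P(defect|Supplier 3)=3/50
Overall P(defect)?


P(B) = Σ P(B|Aᵢ)×P(Aᵢ)
  3/25×32/63 = 32/525
  3/50×5/21 = 1/70
  3/50×16/63 = 8/525
Sum = 19/210

P(defect) = 19/210 ≈ 9.05%


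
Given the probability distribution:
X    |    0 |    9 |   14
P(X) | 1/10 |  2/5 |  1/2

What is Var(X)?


E[X] = 53/5
E[X²] = 652/5
Var(X) = E[X²] - (E[X])² = 652/5 - 2809/25 = 451/25

Var(X) = 451/25 ≈ 18.0400


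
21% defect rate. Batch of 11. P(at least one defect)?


P(all good) = (79/100)^11 = 747993810527520928879/10000000000000000000000
P(≥1 defect) = 9252006189472479071121/10000000000000000000000

P = 9252006189472479071121/10000000000000000000000 ≈ 92.52%


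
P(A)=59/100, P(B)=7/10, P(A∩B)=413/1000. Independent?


P(A)×P(B) = 413/1000
P(A∩B) = 413/1000
Equal ✓ → Independent

Yes, independent


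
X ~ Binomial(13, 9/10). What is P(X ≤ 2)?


P(X ≤ 2) = Σ P(X=i) for i=0..2
P(X=0) = 1/10000000000000
P(X=1) = 117/10000000000000
P(X=2) = 3159/5000000000000
Sum = 1609/2500000000000

P(X ≤ 2) = 1609/2500000000000 ≈ 0.00%


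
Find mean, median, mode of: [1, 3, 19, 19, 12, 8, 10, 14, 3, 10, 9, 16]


Sorted: [1, 3, 3, 8, 9, 10, 10, 12, 14, 16, 19, 19]
Mean = 124/12 = 31/3
Median = 10
Freq: {1: 1, 3: 2, 19: 2, 12: 1, 8: 1, 10: 2, 14: 1, 9: 1, 16: 1}
Mode: [3, 10, 19]

Mean=31/3, Median=10, Mode=[3, 10, 19]


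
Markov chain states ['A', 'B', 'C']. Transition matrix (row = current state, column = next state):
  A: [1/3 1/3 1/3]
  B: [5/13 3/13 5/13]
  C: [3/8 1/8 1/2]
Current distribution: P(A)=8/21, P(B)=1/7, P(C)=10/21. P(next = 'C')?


P(next=C) = Σᵢ P(now=i)×P(i→C)
= 8/21×1/3 + 1/7×5/13 + 10/21×1/2
= 8/63 + 5/91 + 5/21 = 344/819

P = 344/819 ≈ 0.4200


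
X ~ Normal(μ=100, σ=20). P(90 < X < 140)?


z₁=(90-100)/20=-0.5, z₂=(140-100)/20=2.0
P = Φ(2.0) - Φ(-0.5) = 0.977250 - 0.308538 = 0.668712 ≈ 0.6687

P(90 < X < 140) ≈ 0.6687


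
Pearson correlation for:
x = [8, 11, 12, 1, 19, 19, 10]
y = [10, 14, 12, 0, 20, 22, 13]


n=7, Σx=80, Σy=91, Σxy=1306, Σx²=1152, Σy²=1493
r = (7×1306 - 80×91)/√((7×1152 - 80²)(7×1493 - 91²))
= 1862/√(1664×2170) = 1862/√3610880 ≈ 1862/1900.2316 ≈ 0.9799

r ≈ 0.9799


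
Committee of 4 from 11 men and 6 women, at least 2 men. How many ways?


Count by #men:
  2M,2W: C(11,2)×C(6,2)=825
  3M,1W: C(11,3)×C(6,1)=990
  4M,0W: C(11,4)×C(6,0)=330
Total = 2145

2145


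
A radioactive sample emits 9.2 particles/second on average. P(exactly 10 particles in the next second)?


Poisson(λ=9.2): P(X=10) = e^(-λ)×λ^k/k!
= e^(-9.2) × 9.2^10 / 10!
≈ 0.0001010394018 × 4343884542.24 / 3628800 ≈ 0.120950

P(X=10) ≈ 0.120950 ≈ 12.10%


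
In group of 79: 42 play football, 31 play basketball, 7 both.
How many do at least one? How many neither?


|A∪B| = 42+31-7 = 66
Neither = 79-66 = 13

At least one: 66; Neither: 13


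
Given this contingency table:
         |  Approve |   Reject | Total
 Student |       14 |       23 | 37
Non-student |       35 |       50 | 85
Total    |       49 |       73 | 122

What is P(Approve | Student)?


P(Approve | Student) = 14/(14+23) = 14/37

P(Approve|Student) = 14/37 ≈ 37.84%


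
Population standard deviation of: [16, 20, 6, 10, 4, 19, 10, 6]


Mean = 91/8
  (16-91/8)²=1369/64
  (20-91/8)²=4761/64
  (6-91/8)²=1849/64
  (10-91/8)²=121/64
  (4-91/8)²=3481/64
  (19-91/8)²=3721/64
  (10-91/8)²=121/64
  (6-91/8)²=1849/64
Σ(x-μ)² = 2159/8
σ² = (2159/8)/8 = 2159/64

σ = √(2159/64) ≈ 5.8081
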